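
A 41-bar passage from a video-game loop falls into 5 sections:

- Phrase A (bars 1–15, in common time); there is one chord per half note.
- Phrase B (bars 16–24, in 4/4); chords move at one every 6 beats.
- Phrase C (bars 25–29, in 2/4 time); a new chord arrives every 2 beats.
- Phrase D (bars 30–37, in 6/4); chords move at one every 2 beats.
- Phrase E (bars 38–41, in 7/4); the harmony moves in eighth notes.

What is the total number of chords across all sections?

A has 60 beats and chords last 2 each, so 30 chords.
B has 36 beats and chords last 6 each, so 6 chords.
C has 10 beats and chords last 2 each, so 5 chords.
D has 48 beats and chords last 2 each, so 24 chords.
E has 28 beats and chords last 0.5 each, so 56 chords.
Total: 30 + 6 + 5 + 24 + 56 = 121.

121 chords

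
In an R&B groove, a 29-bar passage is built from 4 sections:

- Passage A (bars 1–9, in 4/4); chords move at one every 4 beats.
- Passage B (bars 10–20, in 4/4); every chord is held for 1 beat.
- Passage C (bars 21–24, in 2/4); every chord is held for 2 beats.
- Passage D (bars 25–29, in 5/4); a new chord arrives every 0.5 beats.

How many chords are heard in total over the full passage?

A: 9·4 = 36 beats, 36/4 = 9 chords.
B: 11·4 = 44 beats, 44/1 = 44 chords.
C: 4·2 = 8 beats, 8/2 = 4 chords.
D: 5·5 = 25 beats, 25/0.5 = 50 chords.
Total: 9 + 44 + 4 + 50 = 107.

107 chords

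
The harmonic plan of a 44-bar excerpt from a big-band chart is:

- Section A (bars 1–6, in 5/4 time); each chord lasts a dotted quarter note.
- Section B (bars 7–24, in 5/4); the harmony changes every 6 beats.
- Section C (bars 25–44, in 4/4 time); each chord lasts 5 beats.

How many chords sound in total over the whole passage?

51 chords

A: 6·5 = 30 beats, 30/1.5 = 20 chords.
B: 18·5 = 90 beats, 90/6 = 15 chords.
C: 20·4 = 80 beats, 80/5 = 16 chords.
Total: 20 + 15 + 16 = 51.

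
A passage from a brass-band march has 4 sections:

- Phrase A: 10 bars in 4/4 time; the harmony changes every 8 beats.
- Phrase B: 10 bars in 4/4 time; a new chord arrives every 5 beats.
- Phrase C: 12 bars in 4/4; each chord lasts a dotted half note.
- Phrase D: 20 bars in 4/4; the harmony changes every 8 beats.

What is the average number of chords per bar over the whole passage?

0.75 chords per bar

A: 10 bars of 4 beats is 40 beats; at 8 beats each that's 5 chords.
B: 10 bars of 4 beats is 40 beats; at 5 beats each that's 8 chords.
C: 12 bars of 4 beats is 48 beats; at 3 beats each that's 16 chords.
D: 20 bars of 4 beats is 80 beats; at 8 beats each that's 10 chords.
Overall: 39 chords over 52 bars → 39/52 = 0.75 chords per bar.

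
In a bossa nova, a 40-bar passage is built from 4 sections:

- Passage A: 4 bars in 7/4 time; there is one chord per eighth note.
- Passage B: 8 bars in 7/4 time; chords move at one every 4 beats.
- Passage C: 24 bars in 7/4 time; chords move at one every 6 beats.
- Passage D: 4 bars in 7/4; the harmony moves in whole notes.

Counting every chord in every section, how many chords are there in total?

A has 28 beats and chords last 0.5 each, so 56 chords.
B has 56 beats and chords last 4 each, so 14 chords.
C has 168 beats and chords last 6 each, so 28 chords.
D has 28 beats and chords last 4 each, so 7 chords.
Total: 56 + 14 + 28 + 7 = 105.

105 chords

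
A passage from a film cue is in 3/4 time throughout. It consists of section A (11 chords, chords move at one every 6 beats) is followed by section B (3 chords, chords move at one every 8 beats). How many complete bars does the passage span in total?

A: 11 × 6 = 66 beats = 22 bars.
B: 3 × 8 = 24 beats = 8 bars.
Total: 22 + 8 = 30 bars.

30 bars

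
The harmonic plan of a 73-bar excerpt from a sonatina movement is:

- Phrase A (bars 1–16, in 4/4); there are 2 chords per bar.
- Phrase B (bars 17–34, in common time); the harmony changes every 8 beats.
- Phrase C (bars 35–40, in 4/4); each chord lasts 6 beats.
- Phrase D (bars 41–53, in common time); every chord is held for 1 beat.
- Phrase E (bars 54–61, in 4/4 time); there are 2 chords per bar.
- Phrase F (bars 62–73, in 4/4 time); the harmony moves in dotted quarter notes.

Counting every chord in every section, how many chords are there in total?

145 chords

A: 16 bars × 4 beats = 64 beats; 2 beats/chord → 32 chords.
B: 18 bars × 4 beats = 72 beats; 8 beats/chord → 9 chords.
C: 6 bars × 4 beats = 24 beats; 6 beats/chord → 4 chords.
D: 13 bars × 4 beats = 52 beats; 1 beat/chord → 52 chords.
E: 8 bars × 4 beats = 32 beats; 2 beats/chord → 16 chords.
F: 12 bars × 4 beats = 48 beats; 1.5 beats/chord → 32 chords.
Total: 32 + 9 + 4 + 52 + 16 + 32 = 145.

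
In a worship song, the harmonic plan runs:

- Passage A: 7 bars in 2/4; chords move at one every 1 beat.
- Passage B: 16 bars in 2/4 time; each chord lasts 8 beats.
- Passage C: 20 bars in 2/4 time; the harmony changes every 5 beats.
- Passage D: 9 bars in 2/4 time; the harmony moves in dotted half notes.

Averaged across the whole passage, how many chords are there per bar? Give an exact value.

8/13 chords per bar

A: 7 bars of 2 beats is 14 beats; at 1 beat each that's 14 chords.
B: 16 bars of 2 beats is 32 beats; at 8 beats each that's 4 chords.
C: 20 bars of 2 beats is 40 beats; at 5 beats each that's 8 chords.
D: 9 bars of 2 beats is 18 beats; at 3 beats each that's 6 chords.
Overall: 32 chords over 52 bars → 32/52 = 8/13 chords per bar.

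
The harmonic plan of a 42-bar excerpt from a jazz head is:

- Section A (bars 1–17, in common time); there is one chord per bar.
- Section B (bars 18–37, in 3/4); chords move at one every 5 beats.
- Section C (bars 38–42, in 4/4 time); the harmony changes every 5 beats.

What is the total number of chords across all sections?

33 chords

A: 17·4 = 68 beats, 68/4 = 17 chords.
B: 20·3 = 60 beats, 60/5 = 12 chords.
C: 5·4 = 20 beats, 20/5 = 4 chords.
Total: 17 + 12 + 4 = 33.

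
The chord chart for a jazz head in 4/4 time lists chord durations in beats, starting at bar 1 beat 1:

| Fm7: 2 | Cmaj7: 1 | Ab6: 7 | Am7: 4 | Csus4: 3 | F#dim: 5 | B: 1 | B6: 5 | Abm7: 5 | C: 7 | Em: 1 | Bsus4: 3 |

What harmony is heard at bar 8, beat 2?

Beat 2 of bar 8 is beat (8−1)×4 + 2 = 30 overall.
Running totals: Fm7 ends at 2, Cmaj7 ends at 3, Ab6 ends at 10, Am7 ends at 14, Csus4 ends at 17, F#dim ends at 22, B ends at 23, B6 ends at 28, Abm7 ends at 33.
Beat 30 falls within Abm7.

Abm7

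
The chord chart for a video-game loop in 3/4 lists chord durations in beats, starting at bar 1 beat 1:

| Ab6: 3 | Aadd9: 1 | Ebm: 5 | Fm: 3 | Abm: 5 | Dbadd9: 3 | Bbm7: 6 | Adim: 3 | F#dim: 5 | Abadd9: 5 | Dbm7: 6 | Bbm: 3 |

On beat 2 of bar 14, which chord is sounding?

Dbm7

Beat 2 of bar 14 is beat (14−1)×3 + 2 = 41 overall.
Running totals: Ab6 ends at 3, Aadd9 ends at 4, Ebm ends at 9, Fm ends at 12, Abm ends at 17, Dbadd9 ends at 20, Bbm7 ends at 26, Adim ends at 29, F#dim ends at 34, Abadd9 ends at 39, Dbm7 ends at 45.
Beat 41 falls within Dbm7.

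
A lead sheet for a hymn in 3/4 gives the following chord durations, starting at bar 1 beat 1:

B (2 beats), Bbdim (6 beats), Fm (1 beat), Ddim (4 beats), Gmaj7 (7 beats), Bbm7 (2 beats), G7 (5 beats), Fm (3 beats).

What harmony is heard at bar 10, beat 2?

Fm

Beat 2 of bar 10 is beat (10−1)×3 + 2 = 29 overall.
Running totals: B ends at 2, Bbdim ends at 8, Fm ends at 9, Ddim ends at 13, Gmaj7 ends at 20, Bbm7 ends at 22, G7 ends at 27, Fm ends at 30.
Beat 29 falls within Fm.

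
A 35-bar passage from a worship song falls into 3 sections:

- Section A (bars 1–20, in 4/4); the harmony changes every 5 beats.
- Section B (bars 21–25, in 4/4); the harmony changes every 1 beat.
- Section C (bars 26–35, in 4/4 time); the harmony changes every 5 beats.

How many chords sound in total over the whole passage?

44 chords

A: 20·4 = 80 beats, 80/5 = 16 chords.
B: 5·4 = 20 beats, 20/1 = 20 chords.
C: 10·4 = 40 beats, 40/5 = 8 chords.
Total: 16 + 20 + 8 = 44.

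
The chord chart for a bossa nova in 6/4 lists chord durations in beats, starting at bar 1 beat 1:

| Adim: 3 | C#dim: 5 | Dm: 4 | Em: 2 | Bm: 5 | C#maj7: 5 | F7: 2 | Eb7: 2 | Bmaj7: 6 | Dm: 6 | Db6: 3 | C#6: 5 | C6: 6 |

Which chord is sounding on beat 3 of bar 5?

Eb7

Beat 3 of bar 5 is beat (5−1)×6 + 3 = 27 overall.
Running totals: Adim ends at 3, C#dim ends at 8, Dm ends at 12, Em ends at 14, Bm ends at 19, C#maj7 ends at 24, F7 ends at 26, Eb7 ends at 28.
Beat 27 falls within Eb7.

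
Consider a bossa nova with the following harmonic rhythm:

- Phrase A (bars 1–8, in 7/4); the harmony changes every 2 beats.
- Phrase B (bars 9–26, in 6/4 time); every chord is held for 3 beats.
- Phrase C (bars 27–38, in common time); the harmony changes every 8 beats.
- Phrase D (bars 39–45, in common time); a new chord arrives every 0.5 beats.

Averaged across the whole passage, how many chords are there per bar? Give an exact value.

2.8 chords per bar

A: 8 bars of 7 beats is 56 beats; at 2 beats each that's 28 chords.
B: 18 bars of 6 beats is 108 beats; at 3 beats each that's 36 chords.
C: 12 bars of 4 beats is 48 beats; at 8 beats each that's 6 chords.
D: 7 bars of 4 beats is 28 beats; at 0.5 beats each that's 56 chords.
Overall: 126 chords over 45 bars → 126/45 = 2.8 chords per bar.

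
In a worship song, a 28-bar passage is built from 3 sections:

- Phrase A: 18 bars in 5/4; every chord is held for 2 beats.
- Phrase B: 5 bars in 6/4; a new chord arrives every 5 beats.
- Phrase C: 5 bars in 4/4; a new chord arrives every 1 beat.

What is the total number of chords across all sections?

71 chords

A: 18 bars × 5 beats = 90 beats; 2 beats/chord → 45 chords.
B: 5 bars × 6 beats = 30 beats; 5 beats/chord → 6 chords.
C: 5 bars × 4 beats = 20 beats; 1 beat/chord → 20 chords.
Total: 45 + 6 + 20 = 71.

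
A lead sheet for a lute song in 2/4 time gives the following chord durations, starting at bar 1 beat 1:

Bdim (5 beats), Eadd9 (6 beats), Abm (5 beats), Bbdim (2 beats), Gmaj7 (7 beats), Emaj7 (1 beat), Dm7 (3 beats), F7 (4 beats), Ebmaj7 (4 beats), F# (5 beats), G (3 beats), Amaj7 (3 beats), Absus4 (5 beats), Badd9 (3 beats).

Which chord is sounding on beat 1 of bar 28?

Badd9

Beat 1 of bar 28 is beat (28−1)×2 + 1 = 55 overall.
Running totals: Bdim ends at 5, Eadd9 ends at 11, Abm ends at 16, Bbdim ends at 18, Gmaj7 ends at 25, Emaj7 ends at 26, Dm7 ends at 29, F7 ends at 33, Ebmaj7 ends at 37, F# ends at 42, G ends at 45, Amaj7 ends at 48, Absus4 ends at 53, Badd9 ends at 56.
Beat 55 falls within Badd9.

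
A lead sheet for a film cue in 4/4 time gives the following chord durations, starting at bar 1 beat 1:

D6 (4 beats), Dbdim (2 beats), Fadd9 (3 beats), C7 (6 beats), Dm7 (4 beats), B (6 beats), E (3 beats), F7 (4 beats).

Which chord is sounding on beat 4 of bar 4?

Dm7

Beat 4 of bar 4 is beat (4−1)×4 + 4 = 16 overall.
Running totals: D6 ends at 4, Dbdim ends at 6, Fadd9 ends at 9, C7 ends at 15, Dm7 ends at 19.
Beat 16 falls within Dm7.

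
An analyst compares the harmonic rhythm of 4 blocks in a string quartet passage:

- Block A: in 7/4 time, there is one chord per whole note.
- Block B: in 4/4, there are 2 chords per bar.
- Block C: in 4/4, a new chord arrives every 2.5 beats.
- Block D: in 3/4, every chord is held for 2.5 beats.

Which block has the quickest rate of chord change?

Block B

A: each chord is 4 beats in 7/4, so 1.75 per bar.
B: each chord is 2 beats in 4/4, so 2 per bar.
C: each chord is 2.5 beats in 4/4, so 1.6 per bar.
D: each chord is 2.5 beats in 3/4, so 1.2 per bar.
Fastest is B at 2 chords/bar.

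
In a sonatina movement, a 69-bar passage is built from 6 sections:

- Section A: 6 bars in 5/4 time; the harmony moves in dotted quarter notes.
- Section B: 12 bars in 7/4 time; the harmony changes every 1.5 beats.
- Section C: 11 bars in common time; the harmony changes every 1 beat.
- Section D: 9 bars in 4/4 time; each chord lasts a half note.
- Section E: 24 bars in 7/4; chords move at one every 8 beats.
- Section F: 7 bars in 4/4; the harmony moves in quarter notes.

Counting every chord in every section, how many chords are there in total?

A: 6·5 = 30 beats, 30/1.5 = 20 chords.
B: 12·7 = 84 beats, 84/1.5 = 56 chords.
C: 11·4 = 44 beats, 44/1 = 44 chords.
D: 9·4 = 36 beats, 36/2 = 18 chords.
E: 24·7 = 168 beats, 168/8 = 21 chords.
F: 7·4 = 28 beats, 28/1 = 28 chords.
Total: 20 + 56 + 44 + 18 + 21 + 28 = 187.

187 chords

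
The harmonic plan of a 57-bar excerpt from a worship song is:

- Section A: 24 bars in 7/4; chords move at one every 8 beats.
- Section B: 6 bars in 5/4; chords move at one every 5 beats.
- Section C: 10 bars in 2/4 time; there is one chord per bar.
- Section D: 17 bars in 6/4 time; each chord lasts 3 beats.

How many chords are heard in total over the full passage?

71 chords

A: 24·7 = 168 beats, 168/8 = 21 chords.
B: 6·5 = 30 beats, 30/5 = 6 chords.
C: 10·2 = 20 beats, 20/2 = 10 chords.
D: 17·6 = 102 beats, 102/3 = 34 chords.
Total: 21 + 6 + 10 + 34 = 71.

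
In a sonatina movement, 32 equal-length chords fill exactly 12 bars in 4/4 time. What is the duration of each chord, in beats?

1.5 beats

12 bars × 4 beats/bar = 48 beats total.
48 beats ÷ 32 chords = 1.5 beats per chord.
(That is a dotted quarter note.)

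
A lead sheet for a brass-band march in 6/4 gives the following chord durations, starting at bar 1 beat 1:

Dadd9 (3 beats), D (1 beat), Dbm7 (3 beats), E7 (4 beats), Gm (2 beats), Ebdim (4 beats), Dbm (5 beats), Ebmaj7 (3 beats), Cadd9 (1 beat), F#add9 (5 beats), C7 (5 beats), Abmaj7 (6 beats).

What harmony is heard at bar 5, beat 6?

Beat 6 of bar 5 is beat (5−1)×6 + 6 = 30 overall.
Running totals: Dadd9 ends at 3, D ends at 4, Dbm7 ends at 7, E7 ends at 11, Gm ends at 13, Ebdim ends at 17, Dbm ends at 22, Ebmaj7 ends at 25, Cadd9 ends at 26, F#add9 ends at 31.
Beat 30 falls within F#add9.

F#add9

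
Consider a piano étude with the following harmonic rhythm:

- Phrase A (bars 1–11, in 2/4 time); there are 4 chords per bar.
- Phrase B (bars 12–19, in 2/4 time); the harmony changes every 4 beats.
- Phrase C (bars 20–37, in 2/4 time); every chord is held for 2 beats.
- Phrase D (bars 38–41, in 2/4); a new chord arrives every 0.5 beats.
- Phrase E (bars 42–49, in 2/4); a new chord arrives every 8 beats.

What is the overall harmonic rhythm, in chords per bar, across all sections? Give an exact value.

A: 11 bars of 2 beats is 22 beats; at 0.5 beats each that's 44 chords.
B: 8 bars of 2 beats is 16 beats; at 4 beats each that's 4 chords.
C: 18 bars of 2 beats is 36 beats; at 2 beats each that's 18 chords.
D: 4 bars of 2 beats is 8 beats; at 0.5 beats each that's 16 chords.
E: 8 bars of 2 beats is 16 beats; at 8 beats each that's 2 chords.
Overall: 84 chords over 49 bars → 84/49 = 12/7 chords per bar.

12/7 chords per bar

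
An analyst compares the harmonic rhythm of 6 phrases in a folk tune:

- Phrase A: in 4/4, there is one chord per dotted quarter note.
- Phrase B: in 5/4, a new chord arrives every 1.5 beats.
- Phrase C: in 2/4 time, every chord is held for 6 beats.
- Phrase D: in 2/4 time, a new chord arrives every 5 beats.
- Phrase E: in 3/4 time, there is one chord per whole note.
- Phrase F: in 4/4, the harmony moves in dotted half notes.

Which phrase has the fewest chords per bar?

Phrase C

A: 4 beats/bar ÷ 1.5 beats/chord = 8/3 chords/bar.
B: 5 beats/bar ÷ 1.5 beats/chord = 10/3 chords/bar.
C: 2 beats/bar ÷ 6 beats/chord = 1/3 chords/bar.
D: 2 beats/bar ÷ 5 beats/chord = 0.4 chords/bar.
E: 3 beats/bar ÷ 4 beats/chord = 0.75 chords/bar.
F: 4 beats/bar ÷ 3 beats/chord = 4/3 chords/bar.
Slowest is C at 1/3 chords/bar.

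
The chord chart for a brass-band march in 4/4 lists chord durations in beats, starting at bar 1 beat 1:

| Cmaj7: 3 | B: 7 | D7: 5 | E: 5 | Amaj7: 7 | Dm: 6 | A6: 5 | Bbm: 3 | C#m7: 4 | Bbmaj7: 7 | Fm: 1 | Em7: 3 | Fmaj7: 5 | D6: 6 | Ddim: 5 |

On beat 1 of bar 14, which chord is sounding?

Fm

Beat 1 of bar 14 is beat (14−1)×4 + 1 = 53 overall.
Running totals: Cmaj7 ends at 3, B ends at 10, D7 ends at 15, E ends at 20, Amaj7 ends at 27, Dm ends at 33, A6 ends at 38, Bbm ends at 41, C#m7 ends at 45, Bbmaj7 ends at 52, Fm ends at 53.
Beat 53 falls within Fm.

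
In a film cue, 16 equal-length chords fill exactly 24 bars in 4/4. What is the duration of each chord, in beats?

24 bars × 4 beats/bar = 96 beats total.
96 beats ÷ 16 chords = 6 beats per chord.

6 beats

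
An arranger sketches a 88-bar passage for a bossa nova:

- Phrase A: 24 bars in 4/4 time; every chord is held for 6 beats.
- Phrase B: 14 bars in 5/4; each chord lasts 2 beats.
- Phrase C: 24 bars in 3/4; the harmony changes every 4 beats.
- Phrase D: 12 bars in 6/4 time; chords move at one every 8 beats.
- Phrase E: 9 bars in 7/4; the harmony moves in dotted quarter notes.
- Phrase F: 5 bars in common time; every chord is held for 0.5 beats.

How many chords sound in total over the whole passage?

160 chords

A: 24 bars × 4 beats = 96 beats; 6 beats/chord → 16 chords.
B: 14 bars × 5 beats = 70 beats; 2 beats/chord → 35 chords.
C: 24 bars × 3 beats = 72 beats; 4 beats/chord → 18 chords.
D: 12 bars × 6 beats = 72 beats; 8 beats/chord → 9 chords.
E: 9 bars × 7 beats = 63 beats; 1.5 beats/chord → 42 chords.
F: 5 bars × 4 beats = 20 beats; 0.5 beats/chord → 40 chords.
Total: 16 + 35 + 18 + 9 + 42 + 40 = 160.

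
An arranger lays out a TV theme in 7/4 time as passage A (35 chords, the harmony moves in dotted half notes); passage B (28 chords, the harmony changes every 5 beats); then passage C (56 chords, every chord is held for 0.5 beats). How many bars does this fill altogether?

A: 35 × 3 = 105 beats = 15 bars.
B: 28 × 5 = 140 beats = 20 bars.
C: 56 × 0.5 = 28 beats = 4 bars.
Total: 15 + 20 + 4 = 39 bars.

39 bars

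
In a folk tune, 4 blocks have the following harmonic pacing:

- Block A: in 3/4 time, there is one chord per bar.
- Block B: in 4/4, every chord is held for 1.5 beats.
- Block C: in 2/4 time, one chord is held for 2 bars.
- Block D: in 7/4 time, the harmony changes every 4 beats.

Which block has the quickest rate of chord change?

Block B

A: 3 beats/bar ÷ 3 beats/chord = 1 chord/bar.
B: 4 beats/bar ÷ 1.5 beats/chord = 8/3 chords/bar.
C: 2 beats/bar ÷ 4 beats/chord = 0.5 chords/bar.
D: 7 beats/bar ÷ 4 beats/chord = 1.75 chords/bar.
Fastest is B at 8/3 chords/bar.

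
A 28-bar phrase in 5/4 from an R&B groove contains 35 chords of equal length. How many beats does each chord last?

28 bars × 5 beats/bar = 140 beats total.
140 beats ÷ 35 chords = 4 beats per chord.
(That is a whole note.)

4 beats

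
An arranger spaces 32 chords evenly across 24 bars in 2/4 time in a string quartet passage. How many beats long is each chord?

1.5 beats

24 bars × 2 beats/bar = 48 beats total.
48 beats ÷ 32 chords = 1.5 beats per chord.
(That is a dotted quarter note.)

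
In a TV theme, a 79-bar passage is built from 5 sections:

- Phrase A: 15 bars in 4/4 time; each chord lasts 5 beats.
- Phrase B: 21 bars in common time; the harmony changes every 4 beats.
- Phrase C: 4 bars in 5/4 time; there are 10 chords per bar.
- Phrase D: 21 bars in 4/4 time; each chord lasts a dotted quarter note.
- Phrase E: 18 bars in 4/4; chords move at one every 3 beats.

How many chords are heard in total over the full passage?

A: 15 bars × 4 beats = 60 beats; 5 beats/chord → 12 chords.
B: 21 bars × 4 beats = 84 beats; 4 beats/chord → 21 chords.
C: 4 bars × 5 beats = 20 beats; 0.5 beats/chord → 40 chords.
D: 21 bars × 4 beats = 84 beats; 1.5 beats/chord → 56 chords.
E: 18 bars × 4 beats = 72 beats; 3 beats/chord → 24 chords.
Total: 12 + 21 + 40 + 56 + 24 = 153.

153 chords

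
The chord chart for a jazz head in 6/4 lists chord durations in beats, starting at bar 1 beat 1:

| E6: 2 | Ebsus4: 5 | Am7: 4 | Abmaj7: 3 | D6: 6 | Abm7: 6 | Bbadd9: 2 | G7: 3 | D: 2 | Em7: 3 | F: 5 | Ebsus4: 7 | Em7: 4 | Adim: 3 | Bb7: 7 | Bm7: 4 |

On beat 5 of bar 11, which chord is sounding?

Bm7

Beat 5 of bar 11 is beat (11−1)×6 + 5 = 65 overall.
Running totals: E6 ends at 2, Ebsus4 ends at 7, Am7 ends at 11, Abmaj7 ends at 14, D6 ends at 20, Abm7 ends at 26, Bbadd9 ends at 28, G7 ends at 31, D ends at 33, Em7 ends at 36, F ends at 41, Ebsus4 ends at 48, Em7 ends at 52, Adim ends at 55, Bb7 ends at 62, Bm7 ends at 66.
Beat 65 falls within Bm7.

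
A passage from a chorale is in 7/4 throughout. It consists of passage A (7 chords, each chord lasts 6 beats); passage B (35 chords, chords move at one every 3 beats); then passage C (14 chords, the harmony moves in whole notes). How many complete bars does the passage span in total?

A: 7 × 6 = 42 beats = 6 bars.
B: 35 × 3 = 105 beats = 15 bars.
C: 14 × 4 = 56 beats = 8 bars.
Total: 6 + 15 + 8 = 29 bars.

29 bars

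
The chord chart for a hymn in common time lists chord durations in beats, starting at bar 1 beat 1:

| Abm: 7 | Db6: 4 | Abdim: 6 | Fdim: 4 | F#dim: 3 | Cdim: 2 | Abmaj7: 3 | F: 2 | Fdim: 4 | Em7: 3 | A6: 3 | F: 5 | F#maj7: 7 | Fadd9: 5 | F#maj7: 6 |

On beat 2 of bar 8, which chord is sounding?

Beat 2 of bar 8 is beat (8−1)×4 + 2 = 30 overall.
Running totals: Abm ends at 7, Db6 ends at 11, Abdim ends at 17, Fdim ends at 21, F#dim ends at 24, Cdim ends at 26, Abmaj7 ends at 29, F ends at 31.
Beat 30 falls within F.

F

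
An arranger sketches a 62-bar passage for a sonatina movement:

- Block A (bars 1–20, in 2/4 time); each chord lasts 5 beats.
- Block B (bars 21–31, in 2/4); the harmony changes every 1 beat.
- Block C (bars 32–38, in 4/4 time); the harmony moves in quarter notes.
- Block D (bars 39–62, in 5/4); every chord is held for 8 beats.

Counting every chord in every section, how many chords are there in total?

73 chords

A has 40 beats and chords last 5 each, so 8 chords.
B has 22 beats and chords last 1 each, so 22 chords.
C has 28 beats and chords last 1 each, so 28 chords.
D has 120 beats and chords last 8 each, so 15 chords.
Total: 8 + 22 + 28 + 15 = 73.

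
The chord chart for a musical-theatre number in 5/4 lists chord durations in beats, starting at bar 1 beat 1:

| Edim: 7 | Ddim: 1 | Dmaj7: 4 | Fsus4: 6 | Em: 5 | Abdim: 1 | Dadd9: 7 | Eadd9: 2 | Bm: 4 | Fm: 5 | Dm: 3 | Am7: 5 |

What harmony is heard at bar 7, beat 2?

Beat 2 of bar 7 is beat (7−1)×5 + 2 = 32 overall.
Running totals: Edim ends at 7, Ddim ends at 8, Dmaj7 ends at 12, Fsus4 ends at 18, Em ends at 23, Abdim ends at 24, Dadd9 ends at 31, Eadd9 ends at 33.
Beat 32 falls within Eadd9.

Eadd9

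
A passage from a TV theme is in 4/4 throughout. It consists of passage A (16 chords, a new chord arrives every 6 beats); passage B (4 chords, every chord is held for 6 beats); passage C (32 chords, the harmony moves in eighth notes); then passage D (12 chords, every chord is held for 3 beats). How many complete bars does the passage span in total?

43 bars

A: 16 × 6 = 96 beats = 24 bars.
B: 4 × 6 = 24 beats = 6 bars.
C: 32 × 0.5 = 16 beats = 4 bars.
D: 12 × 3 = 36 beats = 9 bars.
Total: 24 + 6 + 4 + 9 = 43 bars.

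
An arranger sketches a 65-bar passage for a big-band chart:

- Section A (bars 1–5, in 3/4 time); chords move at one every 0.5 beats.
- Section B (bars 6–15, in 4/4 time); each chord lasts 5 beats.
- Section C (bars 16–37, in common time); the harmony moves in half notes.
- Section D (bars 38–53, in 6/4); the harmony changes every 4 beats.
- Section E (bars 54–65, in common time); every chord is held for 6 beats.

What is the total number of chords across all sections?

114 chords

A: 5 bars × 3 beats = 15 beats; 0.5 beats/chord → 30 chords.
B: 10 bars × 4 beats = 40 beats; 5 beats/chord → 8 chords.
C: 22 bars × 4 beats = 88 beats; 2 beats/chord → 44 chords.
D: 16 bars × 6 beats = 96 beats; 4 beats/chord → 24 chords.
E: 12 bars × 4 beats = 48 beats; 6 beats/chord → 8 chords.
Total: 30 + 8 + 44 + 24 + 8 = 114.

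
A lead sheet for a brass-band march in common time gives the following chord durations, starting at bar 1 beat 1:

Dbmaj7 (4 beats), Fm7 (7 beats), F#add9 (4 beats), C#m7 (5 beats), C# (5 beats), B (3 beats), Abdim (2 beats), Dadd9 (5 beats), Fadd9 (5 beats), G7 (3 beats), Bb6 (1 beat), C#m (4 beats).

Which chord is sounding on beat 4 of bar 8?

Beat 4 of bar 8 is beat (8−1)×4 + 4 = 32 overall.
Running totals: Dbmaj7 ends at 4, Fm7 ends at 11, F#add9 ends at 15, C#m7 ends at 20, C# ends at 25, B ends at 28, Abdim ends at 30, Dadd9 ends at 35.
Beat 32 falls within Dadd9.

Dadd9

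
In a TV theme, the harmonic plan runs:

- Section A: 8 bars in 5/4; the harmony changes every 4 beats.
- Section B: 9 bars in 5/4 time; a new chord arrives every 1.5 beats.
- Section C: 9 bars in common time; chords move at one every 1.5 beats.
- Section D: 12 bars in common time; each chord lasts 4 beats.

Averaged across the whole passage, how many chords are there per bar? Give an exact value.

2 chords per bar

A: 8 bars of 5 beats is 40 beats; at 4 beats each that's 10 chords.
B: 9 bars of 5 beats is 45 beats; at 1.5 beats each that's 30 chords.
C: 9 bars of 4 beats is 36 beats; at 1.5 beats each that's 24 chords.
D: 12 bars of 4 beats is 48 beats; at 4 beats each that's 12 chords.
Overall: 76 chords over 38 bars → 76/38 = 2 chords per bar.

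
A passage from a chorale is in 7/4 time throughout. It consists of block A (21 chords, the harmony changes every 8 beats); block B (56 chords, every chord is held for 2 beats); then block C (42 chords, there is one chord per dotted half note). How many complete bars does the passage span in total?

A: 21 × 8 = 168 beats = 24 bars.
B: 56 × 2 = 112 beats = 16 bars.
C: 42 × 3 = 126 beats = 18 bars.
Total: 24 + 16 + 18 = 58 bars.

58 bars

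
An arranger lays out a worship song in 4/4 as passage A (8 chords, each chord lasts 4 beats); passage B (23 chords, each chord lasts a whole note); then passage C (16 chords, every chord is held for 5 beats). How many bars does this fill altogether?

51 bars

A: 8 × 4 = 32 beats = 8 bars.
B: 23 × 4 = 92 beats = 23 bars.
C: 16 × 5 = 80 beats = 20 bars.
Total: 8 + 23 + 20 = 51 bars.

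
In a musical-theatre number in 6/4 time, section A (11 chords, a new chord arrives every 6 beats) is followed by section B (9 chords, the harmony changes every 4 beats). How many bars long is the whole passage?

A: 11 × 6 = 66 beats = 11 bars.
B: 9 × 4 = 36 beats = 6 bars.
Total: 11 + 6 = 17 bars.

17 bars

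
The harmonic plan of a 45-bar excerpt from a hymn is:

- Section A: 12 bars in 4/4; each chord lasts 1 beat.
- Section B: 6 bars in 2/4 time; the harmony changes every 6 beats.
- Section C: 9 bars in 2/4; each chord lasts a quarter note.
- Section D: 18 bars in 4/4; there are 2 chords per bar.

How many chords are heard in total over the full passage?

104 chords

A: 12 bars × 4 beats = 48 beats; 1 beat/chord → 48 chords.
B: 6 bars × 2 beats = 12 beats; 6 beats/chord → 2 chords.
C: 9 bars × 2 beats = 18 beats; 1 beat/chord → 18 chords.
D: 18 bars × 4 beats = 72 beats; 2 beats/chord → 36 chords.
Total: 48 + 2 + 18 + 36 = 104.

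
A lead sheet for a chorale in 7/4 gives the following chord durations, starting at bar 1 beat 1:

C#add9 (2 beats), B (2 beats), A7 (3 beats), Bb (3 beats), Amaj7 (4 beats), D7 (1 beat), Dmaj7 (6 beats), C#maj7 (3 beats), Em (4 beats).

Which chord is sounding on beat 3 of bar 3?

Beat 3 of bar 3 is beat (3−1)×7 + 3 = 17 overall.
Running totals: C#add9 ends at 2, B ends at 4, A7 ends at 7, Bb ends at 10, Amaj7 ends at 14, D7 ends at 15, Dmaj7 ends at 21.
Beat 17 falls within Dmaj7.

Dmaj7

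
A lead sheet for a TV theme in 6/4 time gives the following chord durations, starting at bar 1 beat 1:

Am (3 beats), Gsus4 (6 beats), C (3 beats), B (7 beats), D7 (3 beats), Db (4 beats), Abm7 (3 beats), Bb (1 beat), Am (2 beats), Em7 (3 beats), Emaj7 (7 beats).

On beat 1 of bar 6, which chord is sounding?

Am

Beat 1 of bar 6 is beat (6−1)×6 + 1 = 31 overall.
Running totals: Am ends at 3, Gsus4 ends at 9, C ends at 12, B ends at 19, D7 ends at 22, Db ends at 26, Abm7 ends at 29, Bb ends at 30, Am ends at 32.
Beat 31 falls within Am.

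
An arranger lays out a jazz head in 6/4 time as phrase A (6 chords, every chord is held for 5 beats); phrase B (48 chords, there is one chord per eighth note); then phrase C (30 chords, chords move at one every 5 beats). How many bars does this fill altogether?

A: 6 × 5 = 30 beats = 5 bars.
B: 48 × 0.5 = 24 beats = 4 bars.
C: 30 × 5 = 150 beats = 25 bars.
Total: 5 + 4 + 25 = 34 bars.

34 bars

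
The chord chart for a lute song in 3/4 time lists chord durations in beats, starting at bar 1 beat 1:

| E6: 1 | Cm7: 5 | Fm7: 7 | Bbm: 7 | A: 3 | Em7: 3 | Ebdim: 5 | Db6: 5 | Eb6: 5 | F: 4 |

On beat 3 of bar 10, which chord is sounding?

Beat 3 of bar 10 is beat (10−1)×3 + 3 = 30 overall.
Running totals: E6 ends at 1, Cm7 ends at 6, Fm7 ends at 13, Bbm ends at 20, A ends at 23, Em7 ends at 26, Ebdim ends at 31.
Beat 30 falls within Ebdim.

Ebdim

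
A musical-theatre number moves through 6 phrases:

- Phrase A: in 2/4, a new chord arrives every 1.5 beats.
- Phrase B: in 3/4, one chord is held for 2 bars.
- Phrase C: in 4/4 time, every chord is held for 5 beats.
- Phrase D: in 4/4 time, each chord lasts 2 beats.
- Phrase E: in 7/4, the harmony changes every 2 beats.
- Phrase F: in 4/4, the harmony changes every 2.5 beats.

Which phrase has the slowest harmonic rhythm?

A: 2 beats/bar ÷ 1.5 beats/chord = 4/3 chords/bar.
B: 3 beats/bar ÷ 6 beats/chord = 0.5 chords/bar.
C: 4 beats/bar ÷ 5 beats/chord = 0.8 chords/bar.
D: 4 beats/bar ÷ 2 beats/chord = 2 chords/bar.
E: 7 beats/bar ÷ 2 beats/chord = 3.5 chords/bar.
F: 4 beats/bar ÷ 2.5 beats/chord = 1.6 chords/bar.
Slowest is B at 0.5 chords/bar.

Phrase B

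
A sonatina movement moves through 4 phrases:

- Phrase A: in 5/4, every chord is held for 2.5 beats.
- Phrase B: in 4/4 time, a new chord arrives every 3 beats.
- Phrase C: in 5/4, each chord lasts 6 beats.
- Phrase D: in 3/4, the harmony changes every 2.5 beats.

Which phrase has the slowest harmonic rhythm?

A: each chord is 2.5 beats in 5/4, so 2 per bar.
B: each chord is 3 beats in 4/4, so 4/3 per bar.
C: each chord is 6 beats in 5/4, so 5/6 per bar.
D: each chord is 2.5 beats in 3/4, so 1.2 per bar.
Slowest is C at 5/6 chords/bar.

Phrase C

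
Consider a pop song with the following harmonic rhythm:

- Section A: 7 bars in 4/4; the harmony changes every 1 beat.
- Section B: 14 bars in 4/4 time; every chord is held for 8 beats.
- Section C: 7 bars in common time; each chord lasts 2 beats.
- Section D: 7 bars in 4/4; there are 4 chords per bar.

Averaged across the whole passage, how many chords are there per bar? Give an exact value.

A: 7 bars of 4 beats is 28 beats; at 1 beat each that's 28 chords.
B: 14 bars of 4 beats is 56 beats; at 8 beats each that's 7 chords.
C: 7 bars of 4 beats is 28 beats; at 2 beats each that's 14 chords.
D: 7 bars of 4 beats is 28 beats; at 1 beat each that's 28 chords.
Overall: 77 chords over 35 bars → 77/35 = 2.2 chords per bar.

2.2 chords per bar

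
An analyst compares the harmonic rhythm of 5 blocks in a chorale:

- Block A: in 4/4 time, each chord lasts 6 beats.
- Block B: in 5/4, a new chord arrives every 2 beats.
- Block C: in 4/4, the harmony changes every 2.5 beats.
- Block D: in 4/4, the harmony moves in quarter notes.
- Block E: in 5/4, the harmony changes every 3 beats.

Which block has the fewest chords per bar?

Block A

A: 4/6 = 2/3 chords/bar.
B: 5/2 = 2.5 chords/bar.
C: 4/2.5 = 1.6 chords/bar.
D: 4/1 = 4 chords/bar.
E: 5/3 = 5/3 chords/bar.
Slowest is A at 2/3 chords/bar.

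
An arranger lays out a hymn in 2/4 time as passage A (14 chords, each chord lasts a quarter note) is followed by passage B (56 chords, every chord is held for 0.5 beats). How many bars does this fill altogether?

A: 14 × 1 = 14 beats = 7 bars.
B: 56 × 0.5 = 28 beats = 14 bars.
Total: 7 + 14 = 21 bars.

21 bars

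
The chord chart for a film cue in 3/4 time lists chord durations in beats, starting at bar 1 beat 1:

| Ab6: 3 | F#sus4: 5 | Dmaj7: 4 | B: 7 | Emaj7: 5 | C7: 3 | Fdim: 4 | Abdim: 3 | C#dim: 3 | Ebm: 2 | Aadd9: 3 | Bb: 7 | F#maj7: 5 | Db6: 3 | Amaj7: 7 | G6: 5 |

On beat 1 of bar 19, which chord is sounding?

Db6

Beat 1 of bar 19 is beat (19−1)×3 + 1 = 55 overall.
Running totals: Ab6 ends at 3, F#sus4 ends at 8, Dmaj7 ends at 12, B ends at 19, Emaj7 ends at 24, C7 ends at 27, Fdim ends at 31, Abdim ends at 34, C#dim ends at 37, Ebm ends at 39, Aadd9 ends at 42, Bb ends at 49, F#maj7 ends at 54, Db6 ends at 57.
Beat 55 falls within Db6.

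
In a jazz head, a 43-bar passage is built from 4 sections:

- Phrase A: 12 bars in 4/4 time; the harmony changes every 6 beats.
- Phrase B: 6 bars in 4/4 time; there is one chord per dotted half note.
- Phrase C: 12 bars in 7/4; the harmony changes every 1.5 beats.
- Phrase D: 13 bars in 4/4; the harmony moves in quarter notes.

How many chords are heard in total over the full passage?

A: 12·4 = 48 beats, 48/6 = 8 chords.
B: 6·4 = 24 beats, 24/3 = 8 chords.
C: 12·7 = 84 beats, 84/1.5 = 56 chords.
D: 13·4 = 52 beats, 52/1 = 52 chords.
Total: 8 + 8 + 56 + 52 = 124.

124 chords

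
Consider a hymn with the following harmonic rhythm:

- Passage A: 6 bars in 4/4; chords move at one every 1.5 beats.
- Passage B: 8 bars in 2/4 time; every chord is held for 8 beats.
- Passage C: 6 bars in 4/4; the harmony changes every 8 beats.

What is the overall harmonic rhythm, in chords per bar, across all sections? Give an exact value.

1.05 chords per bar

A: 6 × 4 = 24 beats ÷ 1.5 = 16 chords.
B: 8 × 2 = 16 beats ÷ 8 = 2 chords.
C: 6 × 4 = 24 beats ÷ 8 = 3 chords.
Overall: 21 chords over 20 bars → 21/20 = 1.05 chords per bar.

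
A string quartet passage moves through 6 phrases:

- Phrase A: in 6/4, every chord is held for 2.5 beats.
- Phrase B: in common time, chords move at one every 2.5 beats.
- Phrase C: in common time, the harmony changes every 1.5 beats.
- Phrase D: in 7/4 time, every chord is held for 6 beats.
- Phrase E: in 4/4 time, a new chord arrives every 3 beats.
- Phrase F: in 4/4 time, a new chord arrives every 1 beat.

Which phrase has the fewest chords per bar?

Phrase D

A: each chord is 2.5 beats in 6/4, so 2.4 per bar.
B: each chord is 2.5 beats in 4/4, so 1.6 per bar.
C: each chord is 1.5 beats in 4/4, so 8/3 per bar.
D: each chord is 6 beats in 7/4, so 7/6 per bar.
E: each chord is 3 beats in 4/4, so 4/3 per bar.
F: each chord is 1 beat in 4/4, so 4 per bar.
Slowest is D at 7/6 chords/bar.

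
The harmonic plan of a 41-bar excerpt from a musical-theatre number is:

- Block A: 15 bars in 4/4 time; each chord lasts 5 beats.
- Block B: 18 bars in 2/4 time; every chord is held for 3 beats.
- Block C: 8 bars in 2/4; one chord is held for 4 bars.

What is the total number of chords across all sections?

A: 15 bars × 4 beats = 60 beats; 5 beats/chord → 12 chords.
B: 18 bars × 2 beats = 36 beats; 3 beats/chord → 12 chords.
C: 8 bars × 2 beats = 16 beats; 8 beats/chord → 2 chords.
Total: 12 + 12 + 2 = 26.

26 chords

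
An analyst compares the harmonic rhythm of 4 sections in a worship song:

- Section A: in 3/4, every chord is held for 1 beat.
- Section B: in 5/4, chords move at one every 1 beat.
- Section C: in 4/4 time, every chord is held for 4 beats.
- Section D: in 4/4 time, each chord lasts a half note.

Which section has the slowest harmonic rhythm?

Section C

A: 3/1 = 3 chords/bar.
B: 5/1 = 5 chords/bar.
C: 4/4 = 1 chord/bar.
D: 4/2 = 2 chords/bar.
Slowest is C at 1 chords/bar.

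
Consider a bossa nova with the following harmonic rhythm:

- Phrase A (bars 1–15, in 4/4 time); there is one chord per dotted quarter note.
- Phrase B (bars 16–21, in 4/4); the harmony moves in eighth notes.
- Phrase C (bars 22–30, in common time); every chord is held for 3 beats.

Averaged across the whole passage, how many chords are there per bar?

A: 15 bars of 4 beats is 60 beats; at 1.5 beats each that's 40 chords.
B: 6 bars of 4 beats is 24 beats; at 0.5 beats each that's 48 chords.
C: 9 bars of 4 beats is 36 beats; at 3 beats each that's 12 chords.
Overall: 100 chords over 30 bars → 100/30 = 10/3 chords per bar.

10/3 chords per bar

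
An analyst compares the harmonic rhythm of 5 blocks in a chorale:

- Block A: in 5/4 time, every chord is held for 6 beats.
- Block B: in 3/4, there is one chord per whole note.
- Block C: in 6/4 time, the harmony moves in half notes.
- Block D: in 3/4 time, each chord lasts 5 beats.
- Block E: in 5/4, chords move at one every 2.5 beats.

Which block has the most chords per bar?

Block C

A: 5 beats/bar ÷ 6 beats/chord = 5/6 chords/bar.
B: 3 beats/bar ÷ 4 beats/chord = 0.75 chords/bar.
C: 6 beats/bar ÷ 2 beats/chord = 3 chords/bar.
D: 3 beats/bar ÷ 5 beats/chord = 0.6 chords/bar.
E: 5 beats/bar ÷ 2.5 beats/chord = 2 chords/bar.
Fastest is C at 3 chords/bar.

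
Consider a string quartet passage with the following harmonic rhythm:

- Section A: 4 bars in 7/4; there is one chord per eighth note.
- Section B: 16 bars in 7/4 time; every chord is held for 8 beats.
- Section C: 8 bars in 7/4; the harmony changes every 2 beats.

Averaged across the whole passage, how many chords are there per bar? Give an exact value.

3.5 chords per bar

A: 4 × 7 = 28 beats ÷ 0.5 = 56 chords.
B: 16 × 7 = 112 beats ÷ 8 = 14 chords.
C: 8 × 7 = 56 beats ÷ 2 = 28 chords.
Overall: 98 chords over 28 bars → 98/28 = 3.5 chords per bar.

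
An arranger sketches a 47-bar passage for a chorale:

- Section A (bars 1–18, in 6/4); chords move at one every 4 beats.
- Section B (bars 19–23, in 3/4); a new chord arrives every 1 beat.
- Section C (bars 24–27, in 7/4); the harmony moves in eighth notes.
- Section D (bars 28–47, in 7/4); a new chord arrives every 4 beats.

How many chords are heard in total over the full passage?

A has 108 beats and chords last 4 each, so 27 chords.
B has 15 beats and chords last 1 each, so 15 chords.
C has 28 beats and chords last 0.5 each, so 56 chords.
D has 140 beats and chords last 4 each, so 35 chords.
Total: 27 + 15 + 56 + 35 = 133.

133 chords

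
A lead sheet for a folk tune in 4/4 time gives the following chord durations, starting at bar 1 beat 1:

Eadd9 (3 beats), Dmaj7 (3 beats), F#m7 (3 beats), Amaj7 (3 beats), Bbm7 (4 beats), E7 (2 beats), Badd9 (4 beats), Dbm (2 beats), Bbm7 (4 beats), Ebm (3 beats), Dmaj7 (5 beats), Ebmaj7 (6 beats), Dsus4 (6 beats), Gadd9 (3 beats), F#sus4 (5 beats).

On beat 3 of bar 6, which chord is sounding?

Beat 3 of bar 6 is beat (6−1)×4 + 3 = 23 overall.
Running totals: Eadd9 ends at 3, Dmaj7 ends at 6, F#m7 ends at 9, Amaj7 ends at 12, Bbm7 ends at 16, E7 ends at 18, Badd9 ends at 22, Dbm ends at 24.
Beat 23 falls within Dbm.

Dbm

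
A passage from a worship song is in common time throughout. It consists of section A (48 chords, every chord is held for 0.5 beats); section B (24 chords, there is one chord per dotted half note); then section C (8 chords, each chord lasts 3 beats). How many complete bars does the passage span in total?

A: 48 × 0.5 = 24 beats = 6 bars.
B: 24 × 3 = 72 beats = 18 bars.
C: 8 × 3 = 24 beats = 6 bars.
Total: 6 + 18 + 6 = 30 bars.

30 bars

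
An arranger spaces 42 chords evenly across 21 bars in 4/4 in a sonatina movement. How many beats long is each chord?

2 beats

21 bars × 4 beats/bar = 84 beats total.
84 beats ÷ 42 chords = 2 beats per chord.
(That is a half note.)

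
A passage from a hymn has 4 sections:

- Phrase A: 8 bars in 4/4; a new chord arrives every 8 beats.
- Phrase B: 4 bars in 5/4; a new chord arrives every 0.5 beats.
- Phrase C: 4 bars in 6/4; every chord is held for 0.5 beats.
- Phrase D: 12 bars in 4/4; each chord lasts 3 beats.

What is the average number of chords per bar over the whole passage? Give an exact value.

A: 8 × 4 = 32 beats ÷ 8 = 4 chords.
B: 4 × 5 = 20 beats ÷ 0.5 = 40 chords.
C: 4 × 6 = 24 beats ÷ 0.5 = 48 chords.
D: 12 × 4 = 48 beats ÷ 3 = 16 chords.
Overall: 108 chords over 28 bars → 108/28 = 27/7 chords per bar.

27/7 chords per bar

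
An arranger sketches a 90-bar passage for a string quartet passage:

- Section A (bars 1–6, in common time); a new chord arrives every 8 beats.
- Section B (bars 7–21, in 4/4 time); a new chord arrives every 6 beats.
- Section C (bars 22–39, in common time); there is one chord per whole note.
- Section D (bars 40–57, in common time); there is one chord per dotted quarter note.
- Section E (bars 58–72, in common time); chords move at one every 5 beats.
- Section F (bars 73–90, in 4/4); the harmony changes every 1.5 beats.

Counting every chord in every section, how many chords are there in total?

A: 6·4 = 24 beats, 24/8 = 3 chords.
B: 15·4 = 60 beats, 60/6 = 10 chords.
C: 18·4 = 72 beats, 72/4 = 18 chords.
D: 18·4 = 72 beats, 72/1.5 = 48 chords.
E: 15·4 = 60 beats, 60/5 = 12 chords.
F: 18·4 = 72 beats, 72/1.5 = 48 chords.
Total: 3 + 10 + 18 + 48 + 12 + 48 = 139.

139 chords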